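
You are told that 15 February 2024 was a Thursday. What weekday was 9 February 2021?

Tuesday

Count forward from the earlier date (February 9, 2021) to the later (February 15, 2024):
Day-of-year of February 9, 2021: 40.
Day-of-year of February 15, 2024: 46.
2021 has 365 days, so 365 − 40 = 325 days remain in 2021.
Full years: 2022: 365; 2023: 365. Sum = 730.
Total: 325 + 730 + 46 = 1101 days.
1101 mod 7 = 2, so 2 days before Thursday is Tuesday.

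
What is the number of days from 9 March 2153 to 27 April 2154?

414

Day-of-year of March 9, 2153: 68.
Day-of-year of April 27, 2154: 117.
2153 has 365 days, so 365 − 68 = 297 days remain in 2153.
Total: 297 + 117 = 414 days.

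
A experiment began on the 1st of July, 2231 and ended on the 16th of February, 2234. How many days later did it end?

July 1, 2231 → July 1, 2232: 366 days (2232 is a leap year).
July 1, 2232 → July 1, 2233: 365 days.
July 2233: 31 − 1 = 30 days remain.
Then August (31), September (30), October (31), November (30), December (31), January (31): 31 + 30 + 31 + 30 + 31 + 31 = 184 days.
February 1–16, 2234: 16 days (2234 is not a leap year).
Residual: 230 days.
Total: 961 days.

961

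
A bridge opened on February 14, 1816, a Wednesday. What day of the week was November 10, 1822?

Sunday

Day-of-year of February 14, 1816: 45.
Day-of-year of November 10, 1822: 314.
1816 has 366 days, so 366 − 45 = 321 days remain in 1816.
Full years: 1817: 365; 1818: 365; 1819: 365; 1820: 366; 1821: 365. Sum = 1826.
Total: 321 + 1826 + 314 = 2461 days.
2461 mod 7 = 4, so 4 days after Wednesday is Sunday.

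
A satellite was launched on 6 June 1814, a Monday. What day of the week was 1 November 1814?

Tuesday

June 1814: 30 − 6 = 24 days remain.
Then July (31), August (31), September (30), October (31): 31 + 31 + 30 + 31 = 123 days.
November 1, 1814: 1 day.
Total: 24 + 123 + 1 = 148 days.
148 mod 7 = 1, so 1 day after Monday is Tuesday.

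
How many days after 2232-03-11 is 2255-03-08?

8397

Day-of-year of March 11, 2232: 71.
Day-of-year of March 8, 2255: 67.
2232 has 366 days, so 366 − 71 = 295 days remain in 2232.
Full years 2233–2254: 17 common + 5 leap = 17×365 + 5×366 = 8035 days.
Total: 295 + 8035 + 67 = 8397 days.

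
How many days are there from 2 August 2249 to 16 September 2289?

From August 2, 2249 to August 2, 2289: 40 years, of which 10 contain a Feb 29 — 30×365 + 10×366 = 14610 days.
August 2289: 31 − 2 = 29 days remain.
September 1–16, 2289: 16 days.
Residual: 45 days.
Total: 14655 days.

14655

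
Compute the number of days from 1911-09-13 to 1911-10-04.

21

September 1911: 30 − 13 = 17 days remain.
October 1–4, 1911: 4 days.
Total: 17 + 4 = 21 days.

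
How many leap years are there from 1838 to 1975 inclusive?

Years divisible by 4: 1840, 1844, …, 1972 — 34 in all.
Of these, 1900 is divisible by 100 but not 400, so not leap.
Leap years: 34 − 1 = 33.

33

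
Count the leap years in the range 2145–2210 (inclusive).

15

Years divisible by 4: 2148, 2152, …, 2208 — 16 in all.
Of these, 2200 is divisible by 100 but not 400, so not leap.
Leap years: 16 − 1 = 15.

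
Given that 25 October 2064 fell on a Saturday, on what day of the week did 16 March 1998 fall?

Monday

Count forward from the earlier date (March 16, 1998) to the later (October 25, 2064):
Day-of-year of March 16, 1998: 75.
Day-of-year of October 25, 2064: 299.
1998 has 365 days, so 365 − 75 = 290 days remain in 1998.
Full years 1999–2063: 49 common + 16 leap = 49×365 + 16×366 = 23741 days.
Total: 290 + 23741 + 299 = 24330 days.
24330 mod 7 = 5, so 5 days before Saturday is Monday.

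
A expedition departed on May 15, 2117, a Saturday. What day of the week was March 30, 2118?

May 2117: 31 − 15 = 16 days remain.
Then 9 full months totalling 273 days.
March 1–30, 2118: 30 days.
Total: 16 + 273 + 30 = 319 days.
319 mod 7 = 4, so 4 days after Saturday is Wednesday.

Wednesday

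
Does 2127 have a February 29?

No

2127 is not a leap year.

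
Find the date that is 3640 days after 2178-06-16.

2188-06-03

Count 3640 days after June 16, 2178:
From June 16, 2178 to June 16, 2187: 9 years, of which 2 contain a Feb 29 — 7×365 + 2×366 = 3287 days.
June 2187: 30 − 16 = 14 days remain.
Then 11 full months totalling 336 days.
June 1–3, 2188: 3 days.
Residual: 353 days.
Total: 3640 days.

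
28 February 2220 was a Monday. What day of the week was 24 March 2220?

February 2220: 29 − 28 = 1 day remains (2220 is a leap year, so February has 29 days).
March 1–24, 2220: 24 days.
Total: 1 + 24 = 25 days.
25 mod 7 = 4, so 4 days after Monday is Friday.

Friday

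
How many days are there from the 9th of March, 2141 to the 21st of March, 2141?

Within March 2141: 21 − 9 = 12 days.

12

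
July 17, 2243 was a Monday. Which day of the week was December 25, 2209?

Count forward from the earlier date (December 25, 2209) to the later (July 17, 2243):
From December 25, 2209 to December 25, 2242: 33 years, of which 8 contain a Feb 29 — 25×365 + 8×366 = 12053 days.
December 2242: 31 − 25 = 6 days remain.
Then January (31), February 2243 (28), March (31), April (30), May (31), June (30): 31 + 28 + 31 + 30 + 31 + 30 = 181 days.
July 1–17, 2243: 17 days.
Residual: 204 days.
Total: 12257 days.
12257 is a multiple of 7, so December 25, 2209 falls on the same weekday: Monday.

Monday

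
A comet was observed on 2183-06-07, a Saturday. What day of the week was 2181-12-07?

Friday

Count forward from the earlier date (December 7, 2181) to the later (June 7, 2183):
Day-of-year of December 7, 2181: 341.
Day-of-year of June 7, 2183: 158.
2181 has 365 days, so 365 − 341 = 24 days remain in 2181.
Full years: 2182: 365. Sum = 365.
Total: 24 + 365 + 158 = 547 days.
547 mod 7 = 1, so 1 day before Saturday is Friday.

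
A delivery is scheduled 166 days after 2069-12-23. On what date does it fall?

2070-06-07

Count 166 days after December 23, 2069:
Day-of-year of December 23, 2069: 357.
Day-of-year of June 7, 2070: 158.
2069 has 365 days, so 365 − 357 = 8 days remain in 2069.
Total: 8 + 158 = 166 days.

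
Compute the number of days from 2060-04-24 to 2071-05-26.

From April 24, 2060 to April 24, 2071: 11 years, of which 2 contain a Feb 29 — 9×365 + 2×366 = 4017 days.
April 2071: 30 − 24 = 6 days remain.
May 1–26, 2071: 26 days.
Residual: 32 days.
Total: 4049 days.

4049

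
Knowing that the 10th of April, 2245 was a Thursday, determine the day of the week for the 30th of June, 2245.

Monday

April 2245: 30 − 10 = 20 days remain.
Then May (31): 31 days.
June 1–30, 2245: 30 days.
Total: 20 + 31 + 30 = 81 days.
81 mod 7 = 4, so 4 days after Thursday is Monday.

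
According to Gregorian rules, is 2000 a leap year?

2000 is a leap year (divisible by 400).

Yes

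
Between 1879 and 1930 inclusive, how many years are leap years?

Years divisible by 4: 1880, 1884, …, 1928 — 13 in all.
Of these, 1900 is divisible by 100 but not 400, so not leap.
Leap years: 13 − 1 = 12.

12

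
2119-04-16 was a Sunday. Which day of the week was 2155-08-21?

Day-of-year of April 16, 2119: 106.
Day-of-year of August 21, 2155: 233.
2119 has 365 days, so 365 − 106 = 259 days remain in 2119.
Full years 2120–2154: 26 common + 9 leap = 26×365 + 9×366 = 12784 days.
Total: 259 + 12784 + 233 = 13276 days.
13276 mod 7 = 4, so 4 days after Sunday is Thursday.

Thursday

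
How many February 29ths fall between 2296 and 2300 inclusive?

Years divisible by 4 in [2296, 2300]: 2296, 2300.
Of these, 2300 is divisible by 100 but not 400, so not leap.
Leap years: 2 − 1 = 1.

1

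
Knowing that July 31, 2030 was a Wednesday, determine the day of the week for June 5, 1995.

Monday

Count forward from the earlier date (June 5, 1995) to the later (July 31, 2030):
Day-of-year of June 5, 1995: 156.
Day-of-year of July 31, 2030: 212.
1995 has 365 days, so 365 − 156 = 209 days remain in 1995.
Full years 1996–2029: 25 common + 9 leap = 25×365 + 9×366 = 12419 days.
Total: 209 + 12419 + 212 = 12840 days.
12840 mod 7 = 2, so 2 days before Wednesday is Monday.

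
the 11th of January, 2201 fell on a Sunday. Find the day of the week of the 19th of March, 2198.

Monday

Count forward from the earlier date (March 19, 2198) to the later (January 11, 2201):
Day-of-year of March 19, 2198: 78.
Day-of-year of January 11, 2201: 11.
2198 has 365 days, so 365 − 78 = 287 days remain in 2198.
Full years: 2199: 365; 2200: 365. Sum = 730.
Total: 287 + 730 + 11 = 1028 days.
1028 mod 7 = 6, so 6 days before Sunday is Monday.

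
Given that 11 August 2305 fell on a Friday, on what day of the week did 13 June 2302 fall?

Friday

Count forward from the earlier date (June 13, 2302) to the later (August 11, 2305):
Day-of-year of June 13, 2302: 164.
Day-of-year of August 11, 2305: 223.
2302 has 365 days, so 365 − 164 = 201 days remain in 2302.
Full years: 2303: 365; 2304: 366. Sum = 731.
Total: 201 + 731 + 223 = 1155 days.
1155 is a multiple of 7, so 13 June 2302 falls on the same weekday: Friday.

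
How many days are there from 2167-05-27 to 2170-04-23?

1062

Day-of-year of May 27, 2167: 147.
Day-of-year of April 23, 2170: 113.
2167 has 365 days, so 365 − 147 = 218 days remain in 2167.
Full years: 2168: 366; 2169: 365. Sum = 731.
Total: 218 + 731 + 113 = 1062 days.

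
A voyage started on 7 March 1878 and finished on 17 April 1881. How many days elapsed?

1137

Day-of-year of March 7, 1878: 66.
Day-of-year of April 17, 1881: 107.
1878 has 365 days, so 365 − 66 = 299 days remain in 1878.
Full years: 1879: 365; 1880: 366. Sum = 731.
Total: 299 + 731 + 107 = 1137 days.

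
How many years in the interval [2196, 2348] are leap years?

37

Years divisible by 4: 2196, 2200, …, 2348 — 39 in all.
Of these, 2200, 2300 are divisible by 100 but not 400, so not leap.
Leap years: 39 − 2 = 37.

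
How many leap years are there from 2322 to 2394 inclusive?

18

Years divisible by 4: 2324, 2328, …, 2392 — 18 in all.
No century exceptions apply. Count: 18.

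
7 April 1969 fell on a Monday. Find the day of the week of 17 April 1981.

Friday

From April 7, 1969 to April 7, 1981: 12 years, of which 3 contain a Feb 29 — 9×365 + 3×366 = 4383 days.
Within April 1981: 17 − 7 = 10 days.
Total: 4393 days.
4393 mod 7 = 4, so 4 days after Monday is Friday.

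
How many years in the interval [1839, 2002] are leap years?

40

Years divisible by 4: 1840, 1844, …, 2000 — 41 in all.
Of these, 1900 is divisible by 100 but not 400, so not leap.
2000 is divisible by 400, so still leap.
Leap years: 41 − 1 = 40.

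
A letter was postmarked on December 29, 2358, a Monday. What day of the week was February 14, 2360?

Sunday

December 29, 2358 → December 29, 2359: 365 days.
December 2359: 31 − 29 = 2 days remain.
Then January (31): 31 days.
February 1–14, 2360: 14 days (2360 is a leap year).
Residual: 47 days.
Total: 412 days.
412 mod 7 = 6, so 6 days after Monday is Sunday.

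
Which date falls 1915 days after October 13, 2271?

January 9, 2277

Count 1915 days after October 13, 2271:
Day-of-year of October 13, 2271: 286.
Day-of-year of January 9, 2277: 9.
2271 has 365 days, so 365 − 286 = 79 days remain in 2271.
Full years: 2272: 366; 2273: 365; 2274: 365; 2275: 365; 2276: 366. Sum = 1827.
Total: 79 + 1827 + 9 = 1915 days.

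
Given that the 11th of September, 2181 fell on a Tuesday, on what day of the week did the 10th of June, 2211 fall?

Monday

From September 11, 2181 to September 11, 2210: 29 years, of which 6 contain a Feb 29 — 23×365 + 6×366 = 10591 days.
(2200 is not a leap year (divisible by 100 but not 400).)
September 2210: 30 − 11 = 19 days remain.
Then October (31), November (30), December (31), January (31), February 2211 (28), March (31), April (30), May (31): 31 + 30 + 31 + 31 + 28 + 31 + 30 + 31 = 243 days.
June 1–10, 2211: 10 days.
Residual: 272 days.
Total: 10863 days.
10863 mod 7 = 6, so 6 days after Tuesday is Monday.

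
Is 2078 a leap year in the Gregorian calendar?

2078 is not a leap year.

No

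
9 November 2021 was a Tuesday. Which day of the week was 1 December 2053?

From November 9, 2021 to November 9, 2053: 32 years, of which 8 contain a Feb 29 — 24×365 + 8×366 = 11688 days.
November 2053: 30 − 9 = 21 days remain.
December 1, 2053: 1 day.
Residual: 22 days.
Total: 11710 days.
11710 mod 7 = 6, so 6 days after Tuesday is Monday.

Monday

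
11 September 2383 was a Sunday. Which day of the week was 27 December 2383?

Tuesday

September 2383: 30 − 11 = 19 days remain.
Then October (31), November (30): 31 + 30 = 61 days.
December 1–27, 2383: 27 days.
Total: 19 + 61 + 27 = 107 days.
107 mod 7 = 2, so 2 days after Sunday is Tuesday.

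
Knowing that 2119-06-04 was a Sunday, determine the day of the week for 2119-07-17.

June 2119: 30 − 4 = 26 days remain.
July 1–17, 2119: 17 days.
Total: 26 + 17 = 43 days.
43 mod 7 = 1, so 1 day after Sunday is Monday.

Monday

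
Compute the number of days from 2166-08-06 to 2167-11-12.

August 6, 2166 → August 6, 2167: 365 days.
August 2167: 31 − 6 = 25 days remain.
Then September (30), October (31): 30 + 31 = 61 days.
November 1–12, 2167: 12 days.
Residual: 98 days.
Total: 463 days.

463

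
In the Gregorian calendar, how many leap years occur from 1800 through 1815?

3

Years divisible by 4 in [1800, 1815]: 1800, 1804, 1808, 1812.
Of these, 1800 is divisible by 100 but not 400, so not leap.
Leap years: 4 − 1 = 3.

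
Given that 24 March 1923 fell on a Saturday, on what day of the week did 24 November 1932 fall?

From March 24, 1923 to March 24, 1932: 9 years, of which 3 contain a Feb 29 — 6×365 + 3×366 = 3288 days.
March 1932: 31 − 24 = 7 days remain.
Then April (30), May (31), June (30), July (31), August (31), September (30), October (31): 30 + 31 + 30 + 31 + 31 + 30 + 31 = 214 days.
November 1–24, 1932: 24 days.
Residual: 245 days.
Total: 3533 days.
3533 mod 7 = 5, so 5 days after Saturday is Thursday.

Thursday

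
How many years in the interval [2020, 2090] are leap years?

Years divisible by 4: 2020, 2024, …, 2088 — 18 in all.
No century exceptions apply. Count: 18.

18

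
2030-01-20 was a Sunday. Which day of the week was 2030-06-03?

Monday

January 2030: 31 − 20 = 11 days remain.
Then February 2030 (28), March (31), April (30), May (31): 28 + 31 + 30 + 31 = 120 days.
June 1–3, 2030: 3 days.
Total: 11 + 120 + 3 = 134 days.
134 mod 7 = 1, so 1 day after Sunday is Monday.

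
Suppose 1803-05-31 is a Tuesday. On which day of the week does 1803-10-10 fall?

Monday

May 1803: 31 − 31 = 0 days remain.
Then June (30), July (31), August (31), September (30): 30 + 31 + 31 + 30 = 122 days.
October 1–10, 1803: 10 days.
Total: 0 + 122 + 10 = 132 days.
132 mod 7 = 6, so 6 days after Tuesday is Monday.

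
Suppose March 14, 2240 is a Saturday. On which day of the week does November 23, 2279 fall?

Sunday

From March 14, 2240 to March 14, 2279: 39 years, of which 9 contain a Feb 29 — 30×365 + 9×366 = 14244 days.
March 2279: 31 − 14 = 17 days remain.
Then April (30), May (31), June (30), July (31), August (31), September (30), October (31): 30 + 31 + 30 + 31 + 31 + 30 + 31 = 214 days.
November 1–23, 2279: 23 days.
Residual: 254 days.
Total: 14498 days.
14498 mod 7 = 1, so 1 day after Saturday is Sunday.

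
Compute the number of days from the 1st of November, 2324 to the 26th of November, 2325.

Day-of-year of November 1, 2324: 306.
Day-of-year of November 26, 2325: 330.
2324 has 366 days, so 366 − 306 = 60 days remain in 2324.
Total: 60 + 330 = 390 days.

390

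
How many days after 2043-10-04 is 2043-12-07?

64

October 2043: 31 − 4 = 27 days remain.
Then November (30): 30 days.
December 1–7, 2043: 7 days.
Total: 27 + 30 + 7 = 64 days.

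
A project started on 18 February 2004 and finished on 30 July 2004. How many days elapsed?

February 2004: 29 − 18 = 11 days remain (2004 is a leap year, so February has 29 days).
Then March (31), April (30), May (31), June (30): 31 + 30 + 31 + 30 = 122 days.
July 1–30, 2004: 30 days.
Total: 11 + 122 + 30 = 163 days.

163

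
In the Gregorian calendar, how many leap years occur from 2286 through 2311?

Years divisible by 4 in [2286, 2311]: 2288, 2292, 2296, 2300, 2304, 2308.
Of these, 2300 is divisible by 100 but not 400, so not leap.
Leap years: 6 − 1 = 5.

5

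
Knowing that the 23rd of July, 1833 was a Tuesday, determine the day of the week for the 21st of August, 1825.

Sunday

Count forward from the earlier date (August 21, 1825) to the later (July 23, 1833):
Day-of-year of August 21, 1825: 233.
Day-of-year of July 23, 1833: 204.
1825 has 365 days, so 365 − 233 = 132 days remain in 1825.
Full years 1826–1832: 5 common + 2 leap = 5×365 + 2×366 = 2557 days.
Total: 132 + 2557 + 204 = 2893 days.
2893 mod 7 = 2, so 2 days before Tuesday is Sunday.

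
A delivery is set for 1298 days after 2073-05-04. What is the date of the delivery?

2076-11-22

Count 1298 days after May 4, 2073:
May 4, 2073 → May 4, 2074: 365 days.
May 4, 2074 → May 4, 2075: 365 days.
May 4, 2075 → May 4, 2076: 366 days (2076 is a leap year).
May 2076: 31 − 4 = 27 days remain.
Then June (30), July (31), August (31), September (30), October (31): 30 + 31 + 31 + 30 + 31 = 153 days.
November 1–22, 2076: 22 days.
Residual: 202 days.
Total: 1298 days.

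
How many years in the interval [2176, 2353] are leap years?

Years divisible by 4: 2176, 2180, …, 2352 — 45 in all.
Of these, 2200, 2300 are divisible by 100 but not 400, so not leap.
Leap years: 45 − 2 = 43.

43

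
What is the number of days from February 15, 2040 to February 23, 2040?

8

Within February 2040: 23 − 15 = 8 days.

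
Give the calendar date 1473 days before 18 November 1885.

6 November 1881

Count 1473 days before November 18, 1885:
Day-of-year of November 6, 1881: 310.
Day-of-year of November 18, 1885: 322.
1881 has 365 days, so 365 − 310 = 55 days remain in 1881.
Full years: 1882: 365; 1883: 365; 1884: 366. Sum = 1096.
Total: 55 + 1096 + 322 = 1473 days.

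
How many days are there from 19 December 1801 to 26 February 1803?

434

December 1801: 31 − 19 = 12 days remain.
Then 13 full months totalling 396 days.
February 1–26, 1803: 26 days (1803 is not a leap year).
Total: 12 + 396 + 26 = 434 days.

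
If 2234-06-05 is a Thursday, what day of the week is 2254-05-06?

Day-of-year of June 5, 2234: 156.
Day-of-year of May 6, 2254: 126.
2234 has 365 days, so 365 − 156 = 209 days remain in 2234.
Full years 2235–2253: 14 common + 5 leap = 14×365 + 5×366 = 6940 days.
Total: 209 + 6940 + 126 = 7275 days.
7275 mod 7 = 2, so 2 days after Thursday is Saturday.

Saturday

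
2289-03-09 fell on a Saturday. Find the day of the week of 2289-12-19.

March 2289: 31 − 9 = 22 days remain.
Then April (30), May (31), June (30), July (31), August (31), September (30), October (31), November (30): 30 + 31 + 30 + 31 + 31 + 30 + 31 + 30 = 244 days.
December 1–19, 2289: 19 days.
Total: 22 + 244 + 19 = 285 days.
285 mod 7 = 5, so 5 days after Saturday is Thursday.

Thursday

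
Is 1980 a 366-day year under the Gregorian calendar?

Yes

1980 is a leap year.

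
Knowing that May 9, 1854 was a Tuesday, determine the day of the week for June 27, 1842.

Monday

Count forward from the earlier date (June 27, 1842) to the later (May 9, 1854):
From June 27, 1842 to June 27, 1853: 11 years, of which 3 contain a Feb 29 — 8×365 + 3×366 = 4018 days.
June 1853: 30 − 27 = 3 days remain.
Then 10 full months totalling 304 days.
May 1–9, 1854: 9 days.
Residual: 316 days.
Total: 4334 days.
4334 mod 7 = 1, so 1 day before Tuesday is Monday.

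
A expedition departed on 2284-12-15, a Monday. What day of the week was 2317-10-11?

Day-of-year of December 15, 2284: 350.
Day-of-year of October 11, 2317: 284.
2284 has 366 days, so 366 − 350 = 16 days remain in 2284.
Full years 2285–2316: 25 common + 7 leap = 25×365 + 7×366 = 11687 days.
Total: 16 + 11687 + 284 = 11987 days.
11987 mod 7 = 3, so 3 days after Monday is Thursday.

Thursday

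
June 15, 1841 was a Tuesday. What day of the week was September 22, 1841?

June 1841: 30 − 15 = 15 days remain.
Then July (31), August (31): 31 + 31 = 62 days.
September 1–22, 1841: 22 days.
Total: 15 + 62 + 22 = 99 days.
99 mod 7 = 1, so 1 day after Tuesday is Wednesday.

Wednesday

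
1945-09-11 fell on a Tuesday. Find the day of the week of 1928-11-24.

Saturday

Count forward from the earlier date (November 24, 1928) to the later (September 11, 1945):
From November 24, 1928 to November 24, 1944: 16 years, of which 4 contain a Feb 29 — 12×365 + 4×366 = 5844 days.
November 1944: 30 − 24 = 6 days remain.
Then 9 full months totalling 274 days.
September 1–11, 1945: 11 days.
Residual: 291 days.
Total: 6135 days.
6135 mod 7 = 3, so 3 days before Tuesday is Saturday.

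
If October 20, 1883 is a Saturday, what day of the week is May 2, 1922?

Tuesday

Day-of-year of October 20, 1883: 293.
Day-of-year of May 2, 1922: 122.
1883 has 365 days, so 365 − 293 = 72 days remain in 1883.
Full years 1884–1921: 29 common + 9 leap = 29×365 + 9×366 = 13879 days.
Total: 72 + 13879 + 122 = 14073 days.
14073 mod 7 = 3, so 3 days after Saturday is Tuesday.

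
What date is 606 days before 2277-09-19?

2276-01-22

Count 606 days before September 19, 2277:
January 2276: 31 − 22 = 9 days remain.
Then 19 full months totalling 578 days.
September 1–19, 2277: 19 days.
Total: 9 + 578 + 19 = 606 days.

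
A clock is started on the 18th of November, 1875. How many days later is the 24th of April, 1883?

Day-of-year of November 18, 1875: 322.
Day-of-year of April 24, 1883: 114.
1875 has 365 days, so 365 − 322 = 43 days remain in 1875.
Full years 1876–1882: 5 common + 2 leap = 5×365 + 2×366 = 2557 days.
Total: 43 + 2557 + 114 = 2714 days.

2714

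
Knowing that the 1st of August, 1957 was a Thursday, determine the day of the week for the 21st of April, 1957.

Sunday

Count forward from the earlier date (April 21, 1957) to the later (August 1, 1957):
April 1957: 30 − 21 = 9 days remain.
Then May (31), June (30), July (31): 31 + 30 + 31 = 92 days.
August 1, 1957: 1 day.
Total: 9 + 92 + 1 = 102 days.
102 mod 7 = 4, so 4 days before Thursday is Sunday.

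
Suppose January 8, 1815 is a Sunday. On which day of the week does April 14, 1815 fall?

Friday

January 1815: 31 − 8 = 23 days remain.
Then February 1815 (28), March (31): 28 + 31 = 59 days.
April 1–14, 1815: 14 days.
Total: 23 + 59 + 14 = 96 days.
96 mod 7 = 5, so 5 days after Sunday is Friday.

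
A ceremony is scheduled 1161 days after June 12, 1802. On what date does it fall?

August 16, 1805

Count 1161 days after June 12, 1802:
June 12, 1802 → June 12, 1803: 365 days.
June 12, 1803 → June 12, 1804: 366 days (1804 is a leap year).
June 12, 1804 → June 12, 1805: 365 days.
June 1805: 30 − 12 = 18 days remain.
Then July (31): 31 days.
August 1–16, 1805: 16 days.
Residual: 65 days.
Total: 1161 days.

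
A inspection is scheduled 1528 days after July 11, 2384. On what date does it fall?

September 16, 2388

Count 1528 days after July 11, 2384:
Day-of-year of July 11, 2384: 193.
Day-of-year of September 16, 2388: 260.
2384 has 366 days, so 366 − 193 = 173 days remain in 2384.
Full years: 2385: 365; 2386: 365; 2387: 365. Sum = 1095.
Total: 173 + 1095 + 260 = 1528 days.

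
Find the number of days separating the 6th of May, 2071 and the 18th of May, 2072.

378

Day-of-year of May 6, 2071: 126.
Day-of-year of May 18, 2072: 139.
2071 has 365 days, so 365 − 126 = 239 days remain in 2071.
Total: 239 + 139 = 378 days.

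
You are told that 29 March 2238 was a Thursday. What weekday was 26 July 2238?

Thursday

March 2238: 31 − 29 = 2 days remain.
Then April (30), May (31), June (30): 30 + 31 + 30 = 91 days.
July 1–26, 2238: 26 days.
Total: 2 + 91 + 26 = 119 days.
119 is a multiple of 7, so 26 July 2238 falls on the same weekday: Thursday.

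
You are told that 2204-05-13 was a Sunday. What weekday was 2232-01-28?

Day-of-year of May 13, 2204: 134.
Day-of-year of January 28, 2232: 28.
2204 has 366 days, so 366 − 134 = 232 days remain in 2204.
Full years 2205–2231: 21 common + 6 leap = 21×365 + 6×366 = 9861 days.
Total: 232 + 9861 + 28 = 10121 days.
10121 mod 7 = 6, so 6 days after Sunday is Saturday.

Saturday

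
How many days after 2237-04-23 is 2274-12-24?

13759

From April 23, 2237 to April 23, 2274: 37 years, of which 9 contain a Feb 29 — 28×365 + 9×366 = 13514 days.
April 2274: 30 − 23 = 7 days remain.
Then May (31), June (30), July (31), August (31), September (30), October (31), November (30): 31 + 30 + 31 + 31 + 30 + 31 + 30 = 214 days.
December 1–24, 2274: 24 days.
Residual: 245 days.
Total: 13759 days.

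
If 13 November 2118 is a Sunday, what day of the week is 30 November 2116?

Monday

Count forward from the earlier date (November 30, 2116) to the later (November 13, 2118):
November 2116: 30 − 30 = 0 days remain.
Then 23 full months totalling 700 days.
November 1–13, 2118: 13 days.
Total: 0 + 700 + 13 = 713 days.
713 mod 7 = 6, so 6 days before Sunday is Monday.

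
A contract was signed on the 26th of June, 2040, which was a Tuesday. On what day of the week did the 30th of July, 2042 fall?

Wednesday

June 2040: 30 − 26 = 4 days remain.
Then 24 full months totalling 730 days.
July 1–30, 2042: 30 days.
Total: 4 + 730 + 30 = 764 days.
764 mod 7 = 1, so 1 day after Tuesday is Wednesday.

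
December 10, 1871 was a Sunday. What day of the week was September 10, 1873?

Wednesday

December 10, 1871 → December 10, 1872: 366 days (1872 is a leap year).
December 1872: 31 − 10 = 21 days remain.
Then January (31), February 1873 (28), March (31), April (30), May (31), June (30), July (31), August (31): 31 + 28 + 31 + 30 + 31 + 30 + 31 + 31 = 243 days.
September 1–10, 1873: 10 days.
Residual: 274 days.
Total: 640 days.
640 mod 7 = 3, so 3 days after Sunday is Wednesday.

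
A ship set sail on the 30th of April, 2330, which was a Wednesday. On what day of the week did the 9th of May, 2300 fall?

Count forward from the earlier date (May 9, 2300) to the later (April 30, 2330):
Day-of-year of May 9, 2300: 129.
Day-of-year of April 30, 2330: 120.
2300 has 365 days, so 365 − 129 = 236 days remain in 2300.
Full years 2301–2329: 22 common + 7 leap = 22×365 + 7×366 = 10592 days.
Total: 236 + 10592 + 120 = 10948 days.
10948 is a multiple of 7, so the 9th of May, 2300 falls on the same weekday: Wednesday.

Wednesday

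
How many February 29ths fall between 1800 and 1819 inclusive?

4

Years divisible by 4 in [1800, 1819]: 1800, 1804, 1808, 1812, 1816.
Of these, 1800 is divisible by 100 but not 400, so not leap.
Leap years: 5 − 1 = 4.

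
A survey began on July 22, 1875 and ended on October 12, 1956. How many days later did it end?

Day-of-year of July 22, 1875: 203.
Day-of-year of October 12, 1956: 286.
1875 has 365 days, so 365 − 203 = 162 days remain in 1875.
Full years 1876–1955: 61 common + 19 leap = 61×365 + 19×366 = 29219 days.
Total: 162 + 29219 + 286 = 29667 days.

29667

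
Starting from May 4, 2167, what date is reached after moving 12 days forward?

May 16, 2167

Count 12 days after May 4, 2167:
Within May 2167: 16 − 4 = 12 days.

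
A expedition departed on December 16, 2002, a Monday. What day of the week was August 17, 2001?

Count forward from the earlier date (August 17, 2001) to the later (December 16, 2002):
August 2001: 31 − 17 = 14 days remain.
Then 15 full months totalling 456 days.
December 1–16, 2002: 16 days.
Total: 14 + 456 + 16 = 486 days.
486 mod 7 = 3, so 3 days before Monday is Friday.

Friday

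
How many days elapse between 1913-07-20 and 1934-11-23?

7796

From July 20, 1913 to July 20, 1934: 21 years, of which 5 contain a Feb 29 — 16×365 + 5×366 = 7670 days.
July 1934: 31 − 20 = 11 days remain.
Then August (31), September (30), October (31): 31 + 30 + 31 = 92 days.
November 1–23, 1934: 23 days.
Residual: 126 days.
Total: 7796 days.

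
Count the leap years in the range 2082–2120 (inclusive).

Years divisible by 4 in [2082, 2120]: 2084, 2088, 2092, 2096, 2100, 2104, 2108, 2112, 2116, 2120.
Of these, 2100 is divisible by 100 but not 400, so not leap.
Leap years: 10 − 1 = 9.

9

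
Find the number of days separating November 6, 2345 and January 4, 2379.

Day-of-year of November 6, 2345: 310.
Day-of-year of January 4, 2379: 4.
2345 has 365 days, so 365 − 310 = 55 days remain in 2345.
Full years 2346–2378: 25 common + 8 leap = 25×365 + 8×366 = 12053 days.
Total: 55 + 12053 + 4 = 12112 days.

12112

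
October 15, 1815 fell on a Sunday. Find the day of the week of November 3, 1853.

From October 15, 1815 to October 15, 1853: 38 years, of which 10 contain a Feb 29 — 28×365 + 10×366 = 13880 days.
October 1853: 31 − 15 = 16 days remain.
November 1–3, 1853: 3 days.
Residual: 19 days.
Total: 13899 days.
13899 mod 7 = 4, so 4 days after Sunday is Thursday.

Thursday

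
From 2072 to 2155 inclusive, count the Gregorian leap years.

20

Years divisible by 4: 2072, 2076, …, 2152 — 21 in all.
Of these, 2100 is divisible by 100 but not 400, so not leap.
Leap years: 21 − 1 = 20.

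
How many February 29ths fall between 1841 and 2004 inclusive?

40

Years divisible by 4: 1844, 1848, …, 2004 — 41 in all.
Of these, 1900 is divisible by 100 but not 400, so not leap.
2000 is divisible by 400, so still leap.
Leap years: 41 − 1 = 40.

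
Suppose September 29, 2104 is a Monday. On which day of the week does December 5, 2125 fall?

Day-of-year of September 29, 2104: 273.
Day-of-year of December 5, 2125: 339.
2104 has 366 days, so 366 − 273 = 93 days remain in 2104.
Full years 2105–2124: 15 common + 5 leap = 15×365 + 5×366 = 7305 days.
Total: 93 + 7305 + 339 = 7737 days.
7737 mod 7 = 2, so 2 days after Monday is Wednesday.

Wednesday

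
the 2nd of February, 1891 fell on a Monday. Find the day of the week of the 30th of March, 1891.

Monday

February 1891: 28 − 2 = 26 days remain (1891 is not a leap year, so February has 28 days).
March 1–30, 1891: 30 days.
Total: 26 + 30 = 56 days.
56 is a multiple of 7, so the 30th of March, 1891 falls on the same weekday: Monday.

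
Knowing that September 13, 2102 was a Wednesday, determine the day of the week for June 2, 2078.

Count forward from the earlier date (June 2, 2078) to the later (September 13, 2102):
From June 2, 2078 to June 2, 2102: 24 years, of which 5 contain a Feb 29 — 19×365 + 5×366 = 8765 days.
(2100 is not a leap year (divisible by 100 but not 400).)
June 2102: 30 − 2 = 28 days remain.
Then July (31), August (31): 31 + 31 = 62 days.
September 1–13, 2102: 13 days.
Residual: 103 days.
Total: 8868 days.
8868 mod 7 = 6, so 6 days before Wednesday is Thursday.

Thursday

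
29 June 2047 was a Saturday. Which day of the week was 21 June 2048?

Sunday

Day-of-year of June 29, 2047: 180.
Day-of-year of June 21, 2048: 173.
2047 has 365 days, so 365 − 180 = 185 days remain in 2047.
Total: 185 + 173 = 358 days.
358 mod 7 = 1, so 1 day after Saturday is Sunday.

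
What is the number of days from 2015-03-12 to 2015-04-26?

45

March 2015: 31 − 12 = 19 days remain.
April 1–26, 2015: 26 days.
Total: 19 + 26 = 45 days.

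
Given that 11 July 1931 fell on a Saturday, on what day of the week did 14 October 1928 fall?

Count forward from the earlier date (October 14, 1928) to the later (July 11, 1931):
Day-of-year of October 14, 1928: 288.
Day-of-year of July 11, 1931: 192.
1928 has 366 days, so 366 − 288 = 78 days remain in 1928.
Full years: 1929: 365; 1930: 365. Sum = 730.
Total: 78 + 730 + 192 = 1000 days.
1000 mod 7 = 6, so 6 days before Saturday is Sunday.

Sunday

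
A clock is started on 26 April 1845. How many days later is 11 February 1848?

Day-of-year of April 26, 1845: 116.
Day-of-year of February 11, 1848: 42.
1845 has 365 days, so 365 − 116 = 249 days remain in 1845.
Full years: 1846: 365; 1847: 365. Sum = 730.
Total: 249 + 730 + 42 = 1021 days.

1021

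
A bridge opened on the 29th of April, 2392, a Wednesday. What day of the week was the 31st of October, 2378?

Tuesday

Count forward from the earlier date (October 31, 2378) to the later (April 29, 2392):
From October 31, 2378 to October 31, 2391: 13 years, of which 3 contain a Feb 29 — 10×365 + 3×366 = 4748 days.
October 2391: 31 − 31 = 0 days remain.
Then November (30), December (31), January (31), February 2392 (29), March (31): 30 + 31 + 31 + 29 + 31 = 152 days.
April 1–29, 2392: 29 days.
Residual: 181 days.
Total: 4929 days.
4929 mod 7 = 1, so 1 day before Wednesday is Tuesday.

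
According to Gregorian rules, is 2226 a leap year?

No

2226 is not a leap year.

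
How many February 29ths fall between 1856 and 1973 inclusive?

29

Years divisible by 4: 1856, 1860, …, 1972 — 30 in all.
Of these, 1900 is divisible by 100 but not 400, so not leap.
Leap years: 30 − 1 = 29.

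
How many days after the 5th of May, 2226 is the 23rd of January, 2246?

Day-of-year of May 5, 2226: 125.
Day-of-year of January 23, 2246: 23.
2226 has 365 days, so 365 − 125 = 240 days remain in 2226.
Full years 2227–2245: 14 common + 5 leap = 14×365 + 5×366 = 6940 days.
Total: 240 + 6940 + 23 = 7203 days.

7203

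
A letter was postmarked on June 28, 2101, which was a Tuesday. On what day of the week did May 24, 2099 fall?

Count forward from the earlier date (May 24, 2099) to the later (June 28, 2101):
May 24, 2099 → May 24, 2100: 365 days (2100 is not a leap year (divisible by 100 but not 400)).
May 24, 2100 → May 24, 2101: 365 days.
May 2101: 31 − 24 = 7 days remain.
June 1–28, 2101: 28 days.
Residual: 35 days.
Total: 765 days.
765 mod 7 = 2, so 2 days before Tuesday is Sunday.

Sunday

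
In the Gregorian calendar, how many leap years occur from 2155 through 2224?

17

Years divisible by 4: 2156, 2160, …, 2224 — 18 in all.
Of these, 2200 is divisible by 100 but not 400, so not leap.
Leap years: 18 − 1 = 17.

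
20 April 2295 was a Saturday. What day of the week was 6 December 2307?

Friday

From April 20, 2295 to April 20, 2307: 12 years, of which 2 contain a Feb 29 — 10×365 + 2×366 = 4382 days.
(2300 is not a leap year (divisible by 100 but not 400).)
April 2307: 30 − 20 = 10 days remain.
Then May (31), June (30), July (31), August (31), September (30), October (31), November (30): 31 + 30 + 31 + 31 + 30 + 31 + 30 = 214 days.
December 1–6, 2307: 6 days.
Residual: 230 days.
Total: 4612 days.
4612 mod 7 = 6, so 6 days after Saturday is Friday.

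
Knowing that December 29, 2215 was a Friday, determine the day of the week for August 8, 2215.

Tuesday

Count forward from the earlier date (August 8, 2215) to the later (December 29, 2215):
August 2215: 31 − 8 = 23 days remain.
Then September (30), October (31), November (30): 30 + 31 + 30 = 91 days.
December 1–29, 2215: 29 days.
Total: 23 + 91 + 29 = 143 days.
143 mod 7 = 3, so 3 days before Friday is Tuesday.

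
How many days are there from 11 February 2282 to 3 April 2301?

From February 11, 2282 to February 11, 2301: 19 years, of which 4 contain a Feb 29 — 15×365 + 4×366 = 6939 days.
(2300 is not a leap year (divisible by 100 but not 400).)
February 2301: 28 − 11 = 17 days remain (2301 is not a leap year, so February has 28 days).
Then March (31): 31 days.
April 1–3, 2301: 3 days.
Residual: 51 days.
Total: 6990 days.

6990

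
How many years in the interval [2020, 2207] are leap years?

Years divisible by 4: 2020, 2024, …, 2204 — 47 in all.
Of these, 2100, 2200 are divisible by 100 but not 400, so not leap.
Leap years: 47 − 2 = 45.

45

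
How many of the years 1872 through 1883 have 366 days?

Years divisible by 4 in [1872, 1883]: 1872, 1876, 1880.
No century exceptions apply. Count: 3.

3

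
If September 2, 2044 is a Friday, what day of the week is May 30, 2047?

Thursday

September 2, 2044 → September 2, 2045: 365 days.
September 2, 2045 → September 2, 2046: 365 days.
September 2046: 30 − 2 = 28 days remain.
Then October (31), November (30), December (31), January (31), February 2047 (28), March (31), April (30): 31 + 30 + 31 + 31 + 28 + 31 + 30 = 212 days.
May 1–30, 2047: 30 days.
Residual: 270 days.
Total: 1000 days.
1000 mod 7 = 6, so 6 days after Friday is Thursday.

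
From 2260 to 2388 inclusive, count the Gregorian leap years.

32

Years divisible by 4: 2260, 2264, …, 2388 — 33 in all.
Of these, 2300 is divisible by 100 but not 400, so not leap.
Leap years: 33 − 1 = 32.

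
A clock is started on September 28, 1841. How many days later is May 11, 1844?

956

September 28, 1841 → September 28, 1842: 365 days.
September 28, 1842 → September 28, 1843: 365 days.
September 1843: 30 − 28 = 2 days remain.
Then October (31), November (30), December (31), January (31), February 1844 (29), March (31), April (30): 31 + 30 + 31 + 31 + 29 + 31 + 30 = 213 days.
May 1–11, 1844: 11 days.
Residual: 226 days.
Total: 956 days.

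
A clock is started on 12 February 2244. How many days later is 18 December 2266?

8345

From February 12, 2244 to February 12, 2266: 22 years, of which 6 contain a Feb 29 — 16×365 + 6×366 = 8036 days.
February 2266: 28 − 12 = 16 days remain (2266 is not a leap year, so February has 28 days).
Then 9 full months totalling 275 days.
December 1–18, 2266: 18 days.
Residual: 309 days.
Total: 8345 days.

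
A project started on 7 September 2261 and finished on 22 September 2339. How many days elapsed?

From September 7, 2261 to September 7, 2339: 78 years, of which 18 contain a Feb 29 — 60×365 + 18×366 = 28488 days.
(2300 is not a leap year (divisible by 100 but not 400).)
Within September 2339: 22 − 7 = 15 days.
Total: 28503 days.

28503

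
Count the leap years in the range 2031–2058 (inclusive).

Years divisible by 4 in [2031, 2058]: 2032, 2036, 2040, 2044, 2048, 2052, 2056.
No century exceptions apply. Count: 7.

7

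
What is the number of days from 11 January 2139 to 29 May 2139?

138

January 2139: 31 − 11 = 20 days remain.
Then February 2139 (28), March (31), April (30): 28 + 31 + 30 = 89 days.
May 1–29, 2139: 29 days.
Total: 20 + 89 + 29 = 138 days.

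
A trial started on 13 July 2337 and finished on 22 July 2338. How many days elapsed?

374

July 13, 2337 → July 13, 2338: 365 days.
Within July 2338: 22 − 13 = 9 days.
Total: 374 days.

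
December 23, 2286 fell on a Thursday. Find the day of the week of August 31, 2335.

From December 23, 2286 to December 23, 2334: 48 years, of which 11 contain a Feb 29 — 37×365 + 11×366 = 17531 days.
(2300 is not a leap year (divisible by 100 but not 400).)
December 2334: 31 − 23 = 8 days remain.
Then January (31), February 2335 (28), March (31), April (30), May (31), June (30), July (31): 31 + 28 + 31 + 30 + 31 + 30 + 31 = 212 days.
August 1–31, 2335: 31 days.
Residual: 251 days.
Total: 17782 days.
17782 mod 7 = 2, so 2 days after Thursday is Saturday.

Saturday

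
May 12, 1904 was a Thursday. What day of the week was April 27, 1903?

Monday

Count forward from the earlier date (April 27, 1903) to the later (May 12, 1904):
April 1903: 30 − 27 = 3 days remain.
Then 12 full months totalling 366 days.
May 1–12, 1904: 12 days.
Total: 3 + 366 + 12 = 381 days.
381 mod 7 = 3, so 3 days before Thursday is Monday.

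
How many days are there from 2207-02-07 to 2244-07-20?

13678

Day-of-year of February 7, 2207: 38.
Day-of-year of July 20, 2244: 202.
2207 has 365 days, so 365 − 38 = 327 days remain in 2207.
Full years 2208–2243: 27 common + 9 leap = 27×365 + 9×366 = 13149 days.
Total: 327 + 13149 + 202 = 13678 days.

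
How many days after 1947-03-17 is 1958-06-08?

4101

From March 17, 1947 to March 17, 1958: 11 years, of which 3 contain a Feb 29 — 8×365 + 3×366 = 4018 days.
March 1958: 31 − 17 = 14 days remain.
Then April (30), May (31): 30 + 31 = 61 days.
June 1–8, 1958: 8 days.
Residual: 83 days.
Total: 4101 days.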